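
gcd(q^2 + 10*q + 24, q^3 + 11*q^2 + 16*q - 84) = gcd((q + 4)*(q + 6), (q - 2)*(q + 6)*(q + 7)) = q + 6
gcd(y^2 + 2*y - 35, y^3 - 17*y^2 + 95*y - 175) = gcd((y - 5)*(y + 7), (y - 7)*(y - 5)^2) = y - 5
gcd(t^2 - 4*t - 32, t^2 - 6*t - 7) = 1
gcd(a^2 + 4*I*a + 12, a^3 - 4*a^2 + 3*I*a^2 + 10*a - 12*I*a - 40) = a - 2*I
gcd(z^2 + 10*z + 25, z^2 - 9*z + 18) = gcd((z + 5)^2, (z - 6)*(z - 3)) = 1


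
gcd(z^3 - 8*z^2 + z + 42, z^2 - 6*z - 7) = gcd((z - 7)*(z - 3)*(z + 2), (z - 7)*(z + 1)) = z - 7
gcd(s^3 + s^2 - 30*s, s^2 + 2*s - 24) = s + 6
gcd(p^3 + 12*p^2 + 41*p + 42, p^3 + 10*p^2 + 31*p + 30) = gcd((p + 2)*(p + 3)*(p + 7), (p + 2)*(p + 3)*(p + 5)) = p^2 + 5*p + 6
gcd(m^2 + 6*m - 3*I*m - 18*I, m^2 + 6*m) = m + 6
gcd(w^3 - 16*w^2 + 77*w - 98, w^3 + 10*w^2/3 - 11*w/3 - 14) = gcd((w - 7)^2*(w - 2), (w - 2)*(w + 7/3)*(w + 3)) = w - 2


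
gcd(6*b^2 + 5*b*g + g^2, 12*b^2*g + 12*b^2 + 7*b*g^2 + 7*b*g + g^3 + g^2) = 3*b + g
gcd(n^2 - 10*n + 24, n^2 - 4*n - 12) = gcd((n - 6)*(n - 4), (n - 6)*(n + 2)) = n - 6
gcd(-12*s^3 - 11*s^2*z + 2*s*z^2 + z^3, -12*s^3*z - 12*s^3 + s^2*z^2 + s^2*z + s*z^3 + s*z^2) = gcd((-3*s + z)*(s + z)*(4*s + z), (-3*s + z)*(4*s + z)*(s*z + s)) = -12*s^2 + s*z + z^2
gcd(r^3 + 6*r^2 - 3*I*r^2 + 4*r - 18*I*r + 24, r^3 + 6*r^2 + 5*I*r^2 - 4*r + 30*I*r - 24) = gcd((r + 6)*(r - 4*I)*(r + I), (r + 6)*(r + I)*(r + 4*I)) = r^2 + r*(6 + I) + 6*I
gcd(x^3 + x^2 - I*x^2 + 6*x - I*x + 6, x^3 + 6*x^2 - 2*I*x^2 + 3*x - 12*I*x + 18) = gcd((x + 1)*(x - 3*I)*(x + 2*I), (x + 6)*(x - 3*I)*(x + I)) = x - 3*I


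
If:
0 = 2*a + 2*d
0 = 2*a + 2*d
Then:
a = -d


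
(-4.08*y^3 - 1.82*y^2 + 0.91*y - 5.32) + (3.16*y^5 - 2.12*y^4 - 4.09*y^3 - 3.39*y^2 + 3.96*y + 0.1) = 3.16*y^5 - 2.12*y^4 - 8.17*y^3 - 5.21*y^2 + 4.87*y - 5.22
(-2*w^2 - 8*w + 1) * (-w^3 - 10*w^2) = 2*w^5 + 28*w^4 + 79*w^3 - 10*w^2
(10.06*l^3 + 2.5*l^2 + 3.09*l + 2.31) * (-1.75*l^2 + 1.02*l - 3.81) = -17.605*l^5 + 5.8862*l^4 - 41.1861*l^3 - 10.4157*l^2 - 9.4167*l - 8.8011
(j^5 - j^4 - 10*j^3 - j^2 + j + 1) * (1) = j^5 - j^4 - 10*j^3 - j^2 + j + 1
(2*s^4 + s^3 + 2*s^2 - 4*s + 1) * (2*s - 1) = 4*s^5 + 3*s^3 - 10*s^2 + 6*s - 1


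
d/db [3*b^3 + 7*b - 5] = 9*b^2 + 7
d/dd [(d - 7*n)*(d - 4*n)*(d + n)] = 3*d^2 - 20*d*n + 17*n^2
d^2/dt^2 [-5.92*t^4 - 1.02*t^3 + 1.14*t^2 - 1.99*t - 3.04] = -71.04*t^2 - 6.12*t + 2.28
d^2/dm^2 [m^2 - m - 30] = 2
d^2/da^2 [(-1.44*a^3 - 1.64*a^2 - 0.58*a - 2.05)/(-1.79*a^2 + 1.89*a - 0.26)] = (-1.4210854715202e-14*a^5 + 1.06581410364015e-14*a^4 + 23.76062*a^3 + 30.585198*a^2 - 42.647658*a + 13.529222)/(5.735339*a^6 - 18.167247*a^5 + 21.681375*a^4 - 12.028905*a^3 + 3.14925*a^2 - 0.383292*a + 0.017576)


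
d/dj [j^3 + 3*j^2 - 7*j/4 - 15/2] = 3*j^2 + 6*j - 7/4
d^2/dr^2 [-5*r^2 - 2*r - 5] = -10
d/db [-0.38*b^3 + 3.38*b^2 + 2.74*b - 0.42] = -1.14*b^2 + 6.76*b + 2.74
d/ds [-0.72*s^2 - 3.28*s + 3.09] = -1.44*s - 3.28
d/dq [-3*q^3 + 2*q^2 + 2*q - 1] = -9*q^2 + 4*q + 2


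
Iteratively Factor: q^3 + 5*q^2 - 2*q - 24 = (q + 4)*(q^2 + q - 6) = (q + 3)*(q + 4)*(q - 2)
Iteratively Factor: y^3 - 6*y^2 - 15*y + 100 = (y - 5)*(y^2 - y - 20) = (y - 5)^2*(y + 4)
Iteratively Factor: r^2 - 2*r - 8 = (r + 2)*(r - 4)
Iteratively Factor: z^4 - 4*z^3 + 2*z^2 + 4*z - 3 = (z + 1)*(z^3 - 5*z^2 + 7*z - 3) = (z - 3)*(z + 1)*(z^2 - 2*z + 1) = (z - 3)*(z - 1)*(z + 1)*(z - 1)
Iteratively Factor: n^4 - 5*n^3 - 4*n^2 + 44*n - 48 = (n + 3)*(n^3 - 8*n^2 + 20*n - 16) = (n - 2)*(n + 3)*(n^2 - 6*n + 8) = (n - 2)^2*(n + 3)*(n - 4)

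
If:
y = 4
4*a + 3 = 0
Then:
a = -3/4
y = 4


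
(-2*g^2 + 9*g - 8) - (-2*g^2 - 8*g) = 17*g - 8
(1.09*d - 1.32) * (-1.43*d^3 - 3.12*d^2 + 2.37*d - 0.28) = -1.5587*d^4 - 1.5132*d^3 + 6.7017*d^2 - 3.4336*d + 0.3696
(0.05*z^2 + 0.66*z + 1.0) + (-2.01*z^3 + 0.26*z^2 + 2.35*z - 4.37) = -2.01*z^3 + 0.31*z^2 + 3.01*z - 3.37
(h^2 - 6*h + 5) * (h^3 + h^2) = h^5 - 5*h^4 - h^3 + 5*h^2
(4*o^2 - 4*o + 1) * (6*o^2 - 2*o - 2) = 24*o^4 - 32*o^3 + 6*o^2 + 6*o - 2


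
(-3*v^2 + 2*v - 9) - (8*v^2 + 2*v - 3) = -11*v^2 - 6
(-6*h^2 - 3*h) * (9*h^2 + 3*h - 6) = -54*h^4 - 45*h^3 + 27*h^2 + 18*h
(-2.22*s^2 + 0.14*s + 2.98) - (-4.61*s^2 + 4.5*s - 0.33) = 2.39*s^2 - 4.36*s + 3.31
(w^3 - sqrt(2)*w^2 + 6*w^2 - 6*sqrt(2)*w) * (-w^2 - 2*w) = -w^5 - 8*w^4 + sqrt(2)*w^4 - 12*w^3 + 8*sqrt(2)*w^3 + 12*sqrt(2)*w^2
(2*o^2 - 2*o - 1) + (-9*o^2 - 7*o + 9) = -7*o^2 - 9*o + 8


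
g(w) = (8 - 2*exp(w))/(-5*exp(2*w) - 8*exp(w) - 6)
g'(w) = (8 - 2*exp(w))*(10*exp(2*w) + 8*exp(w))/(-5*exp(2*w) - 8*exp(w) - 6)^2 - 2*exp(w)/(-5*exp(2*w) - 8*exp(w) - 6) = (-10*exp(2*w) + 80*exp(w) + 76)*exp(w)/(25*exp(4*w) + 80*exp(3*w) + 124*exp(2*w) + 96*exp(w) + 36)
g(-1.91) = -1.06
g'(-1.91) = 0.24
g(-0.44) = -0.51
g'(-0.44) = 0.45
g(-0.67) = -0.61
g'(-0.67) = 0.45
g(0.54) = -0.13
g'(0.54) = 0.27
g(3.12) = 0.01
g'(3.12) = -0.01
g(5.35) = 0.00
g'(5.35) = -0.00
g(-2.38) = -1.15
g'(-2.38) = 0.17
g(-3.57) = -1.28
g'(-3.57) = 0.06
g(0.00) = -0.32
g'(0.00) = 0.40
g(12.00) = 0.00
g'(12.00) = 0.00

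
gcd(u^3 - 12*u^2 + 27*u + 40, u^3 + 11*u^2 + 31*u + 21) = u + 1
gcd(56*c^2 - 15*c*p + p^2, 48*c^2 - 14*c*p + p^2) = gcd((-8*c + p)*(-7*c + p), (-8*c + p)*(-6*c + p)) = -8*c + p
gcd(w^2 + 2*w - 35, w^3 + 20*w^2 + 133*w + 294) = w + 7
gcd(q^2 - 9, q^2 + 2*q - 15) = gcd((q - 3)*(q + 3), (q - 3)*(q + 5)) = q - 3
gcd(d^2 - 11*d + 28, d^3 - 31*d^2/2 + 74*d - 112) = d - 4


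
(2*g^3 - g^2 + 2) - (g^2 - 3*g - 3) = 2*g^3 - 2*g^2 + 3*g + 5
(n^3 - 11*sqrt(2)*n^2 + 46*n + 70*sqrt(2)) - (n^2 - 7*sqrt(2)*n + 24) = n^3 - 11*sqrt(2)*n^2 - n^2 + 7*sqrt(2)*n + 46*n - 24 + 70*sqrt(2)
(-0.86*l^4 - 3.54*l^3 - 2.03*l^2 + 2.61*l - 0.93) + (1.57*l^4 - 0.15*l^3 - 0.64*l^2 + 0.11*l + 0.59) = 0.71*l^4 - 3.69*l^3 - 2.67*l^2 + 2.72*l - 0.34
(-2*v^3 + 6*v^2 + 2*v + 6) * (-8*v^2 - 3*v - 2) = 16*v^5 - 42*v^4 - 30*v^3 - 66*v^2 - 22*v - 12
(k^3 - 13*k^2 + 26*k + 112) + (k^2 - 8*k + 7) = k^3 - 12*k^2 + 18*k + 119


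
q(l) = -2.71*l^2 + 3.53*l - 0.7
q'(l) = 3.53 - 5.42*l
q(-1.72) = -14.79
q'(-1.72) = 12.85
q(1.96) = -4.19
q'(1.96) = -7.09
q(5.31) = -58.37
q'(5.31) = -25.25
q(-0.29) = -1.95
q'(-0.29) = 5.10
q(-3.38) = -43.59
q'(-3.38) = 21.85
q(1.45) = -1.28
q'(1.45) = -4.33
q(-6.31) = -130.88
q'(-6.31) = 37.73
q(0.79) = 0.40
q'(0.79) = -0.75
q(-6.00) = -119.44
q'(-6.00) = 36.05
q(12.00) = -348.58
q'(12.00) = -61.51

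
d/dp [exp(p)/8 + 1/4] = exp(p)/8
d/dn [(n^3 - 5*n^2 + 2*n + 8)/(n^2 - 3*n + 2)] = (n^2 - 2*n + 7)/(n^2 - 2*n + 1)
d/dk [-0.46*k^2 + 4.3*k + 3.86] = 4.3 - 0.92*k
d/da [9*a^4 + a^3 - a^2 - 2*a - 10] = 36*a^3 + 3*a^2 - 2*a - 2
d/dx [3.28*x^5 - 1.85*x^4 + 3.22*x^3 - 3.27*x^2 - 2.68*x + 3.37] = 16.4*x^4 - 7.4*x^3 + 9.66*x^2 - 6.54*x - 2.68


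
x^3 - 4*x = x*(x - 2)*(x + 2)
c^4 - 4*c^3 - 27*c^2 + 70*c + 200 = (c - 5)^2*(c + 2)*(c + 4)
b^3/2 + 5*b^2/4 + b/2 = b*(b/2 + 1)*(b + 1/2)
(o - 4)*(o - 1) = o^2 - 5*o + 4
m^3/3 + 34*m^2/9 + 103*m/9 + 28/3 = (m/3 + 1)*(m + 4/3)*(m + 7)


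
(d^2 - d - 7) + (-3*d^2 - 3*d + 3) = -2*d^2 - 4*d - 4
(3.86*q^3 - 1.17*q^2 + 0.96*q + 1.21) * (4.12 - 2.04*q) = -7.8744*q^4 + 18.29*q^3 - 6.7788*q^2 + 1.4868*q + 4.9852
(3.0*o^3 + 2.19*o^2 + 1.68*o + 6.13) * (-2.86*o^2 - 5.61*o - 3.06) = -8.58*o^5 - 23.0934*o^4 - 26.2707*o^3 - 33.658*o^2 - 39.5301*o - 18.7578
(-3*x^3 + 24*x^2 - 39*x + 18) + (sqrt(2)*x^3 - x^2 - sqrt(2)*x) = -3*x^3 + sqrt(2)*x^3 + 23*x^2 - 39*x - sqrt(2)*x + 18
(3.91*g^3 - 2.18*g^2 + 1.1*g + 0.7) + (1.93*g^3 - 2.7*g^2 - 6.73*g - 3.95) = 5.84*g^3 - 4.88*g^2 - 5.63*g - 3.25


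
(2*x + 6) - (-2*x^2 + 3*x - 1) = 2*x^2 - x + 7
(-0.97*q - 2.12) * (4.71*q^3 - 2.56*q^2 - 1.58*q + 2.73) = -4.5687*q^4 - 7.502*q^3 + 6.9598*q^2 + 0.7015*q - 5.7876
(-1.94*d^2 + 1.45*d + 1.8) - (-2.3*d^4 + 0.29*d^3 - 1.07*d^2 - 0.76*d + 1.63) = 2.3*d^4 - 0.29*d^3 - 0.87*d^2 + 2.21*d + 0.17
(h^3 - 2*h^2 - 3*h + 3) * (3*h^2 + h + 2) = 3*h^5 - 5*h^4 - 9*h^3 + 2*h^2 - 3*h + 6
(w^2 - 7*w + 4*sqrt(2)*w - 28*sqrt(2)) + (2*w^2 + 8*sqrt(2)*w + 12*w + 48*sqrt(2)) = 3*w^2 + 5*w + 12*sqrt(2)*w + 20*sqrt(2)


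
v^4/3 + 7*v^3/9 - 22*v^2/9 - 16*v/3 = v*(v/3 + 1)*(v - 8/3)*(v + 2)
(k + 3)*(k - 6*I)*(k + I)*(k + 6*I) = k^4 + 3*k^3 + I*k^3 + 36*k^2 + 3*I*k^2 + 108*k + 36*I*k + 108*I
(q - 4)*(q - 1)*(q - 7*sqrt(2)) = q^3 - 7*sqrt(2)*q^2 - 5*q^2 + 4*q + 35*sqrt(2)*q - 28*sqrt(2)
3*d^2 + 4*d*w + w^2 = (d + w)*(3*d + w)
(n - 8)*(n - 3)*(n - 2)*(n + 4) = n^4 - 9*n^3 - 6*n^2 + 136*n - 192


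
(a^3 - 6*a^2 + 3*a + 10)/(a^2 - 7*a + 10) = a + 1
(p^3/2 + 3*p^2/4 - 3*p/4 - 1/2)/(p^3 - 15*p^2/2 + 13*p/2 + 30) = (2*p^3 + 3*p^2 - 3*p - 2)/(2*(2*p^3 - 15*p^2 + 13*p + 60))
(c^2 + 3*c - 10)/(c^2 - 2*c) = (c + 5)/c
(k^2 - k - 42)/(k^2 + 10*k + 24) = (k - 7)/(k + 4)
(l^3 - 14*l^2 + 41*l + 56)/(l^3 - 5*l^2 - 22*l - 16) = (l - 7)/(l + 2)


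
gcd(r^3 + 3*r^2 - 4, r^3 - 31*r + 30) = r - 1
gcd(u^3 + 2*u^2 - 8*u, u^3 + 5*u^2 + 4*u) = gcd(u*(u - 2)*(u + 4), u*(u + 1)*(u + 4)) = u^2 + 4*u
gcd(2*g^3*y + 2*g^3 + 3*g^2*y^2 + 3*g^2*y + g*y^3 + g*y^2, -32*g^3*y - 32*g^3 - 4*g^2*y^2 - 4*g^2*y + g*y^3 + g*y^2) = g*y + g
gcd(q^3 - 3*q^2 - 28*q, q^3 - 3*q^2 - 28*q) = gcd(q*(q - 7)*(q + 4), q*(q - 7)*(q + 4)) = q^3 - 3*q^2 - 28*q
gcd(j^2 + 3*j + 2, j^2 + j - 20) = 1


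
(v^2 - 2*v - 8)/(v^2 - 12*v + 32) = (v + 2)/(v - 8)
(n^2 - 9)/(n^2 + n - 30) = (n^2 - 9)/(n^2 + n - 30)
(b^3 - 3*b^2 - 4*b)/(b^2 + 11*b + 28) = b*(b^2 - 3*b - 4)/(b^2 + 11*b + 28)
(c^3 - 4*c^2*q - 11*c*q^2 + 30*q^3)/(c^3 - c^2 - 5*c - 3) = (-c^3 + 4*c^2*q + 11*c*q^2 - 30*q^3)/(-c^3 + c^2 + 5*c + 3)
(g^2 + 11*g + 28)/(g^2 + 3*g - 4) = (g + 7)/(g - 1)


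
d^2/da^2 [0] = 0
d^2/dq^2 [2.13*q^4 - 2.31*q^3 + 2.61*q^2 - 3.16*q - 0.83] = 25.56*q^2 - 13.86*q + 5.22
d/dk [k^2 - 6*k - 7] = 2*k - 6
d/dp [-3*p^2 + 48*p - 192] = 48 - 6*p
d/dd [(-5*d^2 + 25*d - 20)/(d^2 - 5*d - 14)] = 90*(2*d - 5)/(-d^2 + 5*d + 14)^2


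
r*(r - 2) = r^2 - 2*r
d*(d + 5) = d^2 + 5*d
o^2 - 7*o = o*(o - 7)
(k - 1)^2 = k^2 - 2*k + 1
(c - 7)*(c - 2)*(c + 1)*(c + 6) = c^4 - 2*c^3 - 43*c^2 + 44*c + 84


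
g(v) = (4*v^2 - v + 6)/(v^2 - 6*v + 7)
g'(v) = (6 - 2*v)*(4*v^2 - v + 6)/(v^2 - 6*v + 7)^2 + (8*v - 1)/(v^2 - 6*v + 7) = (-23*v^2 + 44*v + 29)/(v^4 - 12*v^3 + 50*v^2 - 84*v + 49)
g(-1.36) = 0.87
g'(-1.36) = -0.25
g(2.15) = -17.49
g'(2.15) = 10.59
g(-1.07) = 0.80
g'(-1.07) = -0.21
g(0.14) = 0.96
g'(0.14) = 0.91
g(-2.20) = 1.10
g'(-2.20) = -0.29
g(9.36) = 9.03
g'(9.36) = -1.06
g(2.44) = -16.23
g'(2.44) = -0.20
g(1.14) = 6.89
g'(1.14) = 23.13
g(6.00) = 20.57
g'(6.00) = -10.92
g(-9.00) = 2.39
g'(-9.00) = -0.11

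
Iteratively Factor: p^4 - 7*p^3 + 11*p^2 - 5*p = (p)*(p^3 - 7*p^2 + 11*p - 5) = p*(p - 1)*(p^2 - 6*p + 5) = p*(p - 5)*(p - 1)*(p - 1)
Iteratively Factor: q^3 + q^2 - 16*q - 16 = (q + 1)*(q^2 - 16) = (q + 1)*(q + 4)*(q - 4)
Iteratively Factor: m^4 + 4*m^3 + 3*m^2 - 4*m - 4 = (m - 1)*(m^3 + 5*m^2 + 8*m + 4) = (m - 1)*(m + 2)*(m^2 + 3*m + 2) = (m - 1)*(m + 2)^2*(m + 1)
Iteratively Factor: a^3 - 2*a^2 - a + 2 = (a + 1)*(a^2 - 3*a + 2) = (a - 2)*(a + 1)*(a - 1)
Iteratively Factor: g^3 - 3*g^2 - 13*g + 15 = (g - 1)*(g^2 - 2*g - 15) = (g - 1)*(g + 3)*(g - 5)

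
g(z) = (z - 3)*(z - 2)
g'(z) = 2*z - 5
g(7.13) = 21.19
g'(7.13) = 9.26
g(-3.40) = 34.56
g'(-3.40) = -11.80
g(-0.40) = 8.16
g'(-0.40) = -5.80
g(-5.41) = 62.32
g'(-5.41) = -15.82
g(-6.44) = 79.67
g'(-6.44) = -17.88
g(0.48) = 3.83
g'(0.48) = -4.04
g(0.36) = 4.33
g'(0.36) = -4.28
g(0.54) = 3.59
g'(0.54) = -3.92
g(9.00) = 42.00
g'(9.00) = 13.00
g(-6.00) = 72.00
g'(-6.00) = -17.00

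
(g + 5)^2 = g^2 + 10*g + 25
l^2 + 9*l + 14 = (l + 2)*(l + 7)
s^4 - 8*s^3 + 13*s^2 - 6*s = s*(s - 6)*(s - 1)^2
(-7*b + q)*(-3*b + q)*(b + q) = 21*b^3 + 11*b^2*q - 9*b*q^2 + q^3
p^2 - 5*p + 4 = (p - 4)*(p - 1)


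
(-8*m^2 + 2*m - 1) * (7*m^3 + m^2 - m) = -56*m^5 + 6*m^4 + 3*m^3 - 3*m^2 + m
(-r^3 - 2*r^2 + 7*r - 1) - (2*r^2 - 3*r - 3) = -r^3 - 4*r^2 + 10*r + 2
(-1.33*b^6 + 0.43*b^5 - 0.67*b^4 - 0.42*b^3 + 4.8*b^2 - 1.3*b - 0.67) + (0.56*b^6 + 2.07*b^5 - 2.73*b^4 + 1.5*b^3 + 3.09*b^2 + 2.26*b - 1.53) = -0.77*b^6 + 2.5*b^5 - 3.4*b^4 + 1.08*b^3 + 7.89*b^2 + 0.96*b - 2.2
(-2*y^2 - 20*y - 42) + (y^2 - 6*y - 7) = -y^2 - 26*y - 49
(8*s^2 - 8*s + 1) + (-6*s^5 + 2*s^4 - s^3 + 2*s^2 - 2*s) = -6*s^5 + 2*s^4 - s^3 + 10*s^2 - 10*s + 1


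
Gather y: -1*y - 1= -y - 1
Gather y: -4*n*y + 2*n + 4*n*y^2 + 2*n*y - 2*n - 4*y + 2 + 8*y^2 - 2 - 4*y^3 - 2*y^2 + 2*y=-4*y^3 + y^2*(4*n + 6) + y*(-2*n - 2)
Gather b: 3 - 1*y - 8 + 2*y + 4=y - 1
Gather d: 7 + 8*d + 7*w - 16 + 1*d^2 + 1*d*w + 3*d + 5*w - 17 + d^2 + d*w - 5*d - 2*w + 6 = 2*d^2 + d*(2*w + 6) + 10*w - 20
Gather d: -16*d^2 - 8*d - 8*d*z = -16*d^2 + d*(-8*z - 8)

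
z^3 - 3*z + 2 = (z - 1)^2*(z + 2)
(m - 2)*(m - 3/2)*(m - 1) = m^3 - 9*m^2/2 + 13*m/2 - 3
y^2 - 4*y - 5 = (y - 5)*(y + 1)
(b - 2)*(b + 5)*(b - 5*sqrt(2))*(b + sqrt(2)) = b^4 - 4*sqrt(2)*b^3 + 3*b^3 - 20*b^2 - 12*sqrt(2)*b^2 - 30*b + 40*sqrt(2)*b + 100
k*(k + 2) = k^2 + 2*k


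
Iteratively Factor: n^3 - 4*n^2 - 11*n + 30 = (n + 3)*(n^2 - 7*n + 10) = (n - 2)*(n + 3)*(n - 5)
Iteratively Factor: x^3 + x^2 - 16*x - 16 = (x + 4)*(x^2 - 3*x - 4) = (x + 1)*(x + 4)*(x - 4)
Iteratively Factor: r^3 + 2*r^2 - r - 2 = (r + 2)*(r^2 - 1) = (r - 1)*(r + 2)*(r + 1)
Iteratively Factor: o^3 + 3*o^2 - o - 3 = (o + 1)*(o^2 + 2*o - 3) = (o - 1)*(o + 1)*(o + 3)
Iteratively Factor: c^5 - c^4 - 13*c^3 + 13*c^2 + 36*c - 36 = (c + 2)*(c^4 - 3*c^3 - 7*c^2 + 27*c - 18) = (c - 2)*(c + 2)*(c^3 - c^2 - 9*c + 9) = (c - 2)*(c + 2)*(c + 3)*(c^2 - 4*c + 3) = (c - 3)*(c - 2)*(c + 2)*(c + 3)*(c - 1)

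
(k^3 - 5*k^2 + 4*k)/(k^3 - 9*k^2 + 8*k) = (k - 4)/(k - 8)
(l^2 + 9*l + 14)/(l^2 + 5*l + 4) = (l^2 + 9*l + 14)/(l^2 + 5*l + 4)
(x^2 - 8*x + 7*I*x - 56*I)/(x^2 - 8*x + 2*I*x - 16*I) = (x + 7*I)/(x + 2*I)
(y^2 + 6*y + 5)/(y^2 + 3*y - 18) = (y^2 + 6*y + 5)/(y^2 + 3*y - 18)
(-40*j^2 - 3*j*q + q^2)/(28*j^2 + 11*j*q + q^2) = (-40*j^2 - 3*j*q + q^2)/(28*j^2 + 11*j*q + q^2)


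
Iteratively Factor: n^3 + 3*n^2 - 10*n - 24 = (n - 3)*(n^2 + 6*n + 8) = (n - 3)*(n + 4)*(n + 2)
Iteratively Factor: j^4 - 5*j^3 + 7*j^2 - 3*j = (j - 3)*(j^3 - 2*j^2 + j) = j*(j - 3)*(j^2 - 2*j + 1) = j*(j - 3)*(j - 1)*(j - 1)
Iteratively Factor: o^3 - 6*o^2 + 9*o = (o - 3)*(o^2 - 3*o) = o*(o - 3)*(o - 3)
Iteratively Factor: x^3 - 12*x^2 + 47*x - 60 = (x - 3)*(x^2 - 9*x + 20) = (x - 4)*(x - 3)*(x - 5)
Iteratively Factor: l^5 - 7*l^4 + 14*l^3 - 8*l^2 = (l)*(l^4 - 7*l^3 + 14*l^2 - 8*l) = l*(l - 1)*(l^3 - 6*l^2 + 8*l) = l^2*(l - 1)*(l^2 - 6*l + 8) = l^2*(l - 2)*(l - 1)*(l - 4)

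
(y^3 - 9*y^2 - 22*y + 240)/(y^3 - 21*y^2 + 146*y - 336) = (y + 5)/(y - 7)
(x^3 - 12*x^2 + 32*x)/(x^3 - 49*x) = (x^2 - 12*x + 32)/(x^2 - 49)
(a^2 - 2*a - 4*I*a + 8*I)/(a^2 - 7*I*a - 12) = (a - 2)/(a - 3*I)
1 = 1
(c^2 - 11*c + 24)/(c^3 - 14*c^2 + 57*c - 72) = 1/(c - 3)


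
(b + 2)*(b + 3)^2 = b^3 + 8*b^2 + 21*b + 18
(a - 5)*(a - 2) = a^2 - 7*a + 10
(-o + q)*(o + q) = -o^2 + q^2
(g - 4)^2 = g^2 - 8*g + 16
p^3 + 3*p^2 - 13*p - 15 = (p - 3)*(p + 1)*(p + 5)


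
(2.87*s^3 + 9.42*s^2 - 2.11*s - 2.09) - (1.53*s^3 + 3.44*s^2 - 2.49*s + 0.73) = 1.34*s^3 + 5.98*s^2 + 0.38*s - 2.82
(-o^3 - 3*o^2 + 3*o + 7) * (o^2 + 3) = -o^5 - 3*o^4 - 2*o^2 + 9*o + 21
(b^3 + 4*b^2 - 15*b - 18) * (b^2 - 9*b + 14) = b^5 - 5*b^4 - 37*b^3 + 173*b^2 - 48*b - 252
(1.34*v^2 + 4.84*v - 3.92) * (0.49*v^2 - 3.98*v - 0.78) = 0.6566*v^4 - 2.9616*v^3 - 22.2292*v^2 + 11.8264*v + 3.0576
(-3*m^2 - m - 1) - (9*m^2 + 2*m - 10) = -12*m^2 - 3*m + 9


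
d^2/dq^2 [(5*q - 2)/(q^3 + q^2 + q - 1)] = 2*(15*q^5 + 3*q^4 - 16*q^3 + 18*q^2 + 3*q + 1)/(q^9 + 3*q^8 + 6*q^7 + 4*q^6 - 6*q^4 - 2*q^3 + 3*q - 1)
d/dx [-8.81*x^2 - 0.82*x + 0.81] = -17.62*x - 0.82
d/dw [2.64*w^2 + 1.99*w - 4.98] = 5.28*w + 1.99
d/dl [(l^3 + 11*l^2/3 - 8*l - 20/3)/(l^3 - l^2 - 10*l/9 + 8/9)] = 6*(-63*l^4 + 186*l^3 + 143*l^2 - 92*l - 196)/(81*l^6 - 162*l^5 - 99*l^4 + 324*l^3 - 44*l^2 - 160*l + 64)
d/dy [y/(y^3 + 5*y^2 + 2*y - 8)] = (y^3 + 5*y^2 - y*(3*y^2 + 10*y + 2) + 2*y - 8)/(y^3 + 5*y^2 + 2*y - 8)^2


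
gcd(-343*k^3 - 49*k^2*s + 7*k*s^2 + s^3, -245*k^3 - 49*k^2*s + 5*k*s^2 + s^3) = -49*k^2 + s^2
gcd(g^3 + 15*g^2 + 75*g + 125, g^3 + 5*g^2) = g + 5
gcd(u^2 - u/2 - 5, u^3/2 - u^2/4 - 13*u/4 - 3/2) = u + 2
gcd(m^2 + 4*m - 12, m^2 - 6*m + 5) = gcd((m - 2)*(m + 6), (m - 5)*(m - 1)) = 1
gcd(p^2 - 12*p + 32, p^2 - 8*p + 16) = p - 4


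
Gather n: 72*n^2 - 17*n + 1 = 72*n^2 - 17*n + 1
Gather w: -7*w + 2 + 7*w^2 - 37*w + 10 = 7*w^2 - 44*w + 12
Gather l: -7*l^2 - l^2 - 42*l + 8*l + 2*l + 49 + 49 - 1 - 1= -8*l^2 - 32*l + 96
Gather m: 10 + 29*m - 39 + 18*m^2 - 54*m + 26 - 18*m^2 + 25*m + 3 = 0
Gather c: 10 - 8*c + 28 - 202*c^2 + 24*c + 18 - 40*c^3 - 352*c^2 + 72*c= -40*c^3 - 554*c^2 + 88*c + 56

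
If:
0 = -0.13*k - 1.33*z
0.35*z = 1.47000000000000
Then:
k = -42.97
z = 4.20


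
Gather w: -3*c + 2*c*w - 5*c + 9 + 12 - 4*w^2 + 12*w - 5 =-8*c - 4*w^2 + w*(2*c + 12) + 16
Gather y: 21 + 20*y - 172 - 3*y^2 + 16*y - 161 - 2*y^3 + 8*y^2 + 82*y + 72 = -2*y^3 + 5*y^2 + 118*y - 240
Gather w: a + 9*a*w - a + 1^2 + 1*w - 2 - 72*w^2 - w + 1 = 9*a*w - 72*w^2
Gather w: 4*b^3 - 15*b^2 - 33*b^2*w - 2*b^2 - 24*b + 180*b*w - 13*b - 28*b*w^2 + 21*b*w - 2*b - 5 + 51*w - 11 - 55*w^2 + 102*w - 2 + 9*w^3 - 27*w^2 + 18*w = 4*b^3 - 17*b^2 - 39*b + 9*w^3 + w^2*(-28*b - 82) + w*(-33*b^2 + 201*b + 171) - 18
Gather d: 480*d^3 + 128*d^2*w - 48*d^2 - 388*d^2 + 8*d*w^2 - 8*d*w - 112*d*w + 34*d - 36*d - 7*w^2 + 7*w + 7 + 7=480*d^3 + d^2*(128*w - 436) + d*(8*w^2 - 120*w - 2) - 7*w^2 + 7*w + 14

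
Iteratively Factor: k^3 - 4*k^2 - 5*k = (k - 5)*(k^2 + k) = k*(k - 5)*(k + 1)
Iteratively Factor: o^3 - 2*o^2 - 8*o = (o)*(o^2 - 2*o - 8) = o*(o - 4)*(o + 2)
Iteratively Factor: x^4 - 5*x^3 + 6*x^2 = (x)*(x^3 - 5*x^2 + 6*x) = x*(x - 3)*(x^2 - 2*x) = x*(x - 3)*(x - 2)*(x)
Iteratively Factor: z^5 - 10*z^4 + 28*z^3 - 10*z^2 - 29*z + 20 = (z - 1)*(z^4 - 9*z^3 + 19*z^2 + 9*z - 20) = (z - 5)*(z - 1)*(z^3 - 4*z^2 - z + 4) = (z - 5)*(z - 1)*(z + 1)*(z^2 - 5*z + 4) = (z - 5)*(z - 4)*(z - 1)*(z + 1)*(z - 1)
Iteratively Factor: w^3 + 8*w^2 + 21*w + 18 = (w + 3)*(w^2 + 5*w + 6) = (w + 3)^2*(w + 2)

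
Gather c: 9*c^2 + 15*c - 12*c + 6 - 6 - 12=9*c^2 + 3*c - 12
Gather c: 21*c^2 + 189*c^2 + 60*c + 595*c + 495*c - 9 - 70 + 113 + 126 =210*c^2 + 1150*c + 160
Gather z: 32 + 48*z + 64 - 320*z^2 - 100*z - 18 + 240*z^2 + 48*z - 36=-80*z^2 - 4*z + 42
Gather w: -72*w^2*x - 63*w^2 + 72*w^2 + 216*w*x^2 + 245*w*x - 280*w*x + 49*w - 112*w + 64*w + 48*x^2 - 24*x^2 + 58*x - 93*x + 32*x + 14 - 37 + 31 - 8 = w^2*(9 - 72*x) + w*(216*x^2 - 35*x + 1) + 24*x^2 - 3*x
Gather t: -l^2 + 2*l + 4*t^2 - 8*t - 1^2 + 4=-l^2 + 2*l + 4*t^2 - 8*t + 3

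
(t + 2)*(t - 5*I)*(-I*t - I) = -I*t^3 - 5*t^2 - 3*I*t^2 - 15*t - 2*I*t - 10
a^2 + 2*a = a*(a + 2)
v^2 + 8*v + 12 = (v + 2)*(v + 6)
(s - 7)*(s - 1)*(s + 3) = s^3 - 5*s^2 - 17*s + 21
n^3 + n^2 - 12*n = n*(n - 3)*(n + 4)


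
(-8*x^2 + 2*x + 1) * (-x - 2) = 8*x^3 + 14*x^2 - 5*x - 2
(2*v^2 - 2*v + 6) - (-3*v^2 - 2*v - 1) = 5*v^2 + 7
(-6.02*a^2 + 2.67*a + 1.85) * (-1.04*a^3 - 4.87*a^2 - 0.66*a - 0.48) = 6.2608*a^5 + 26.5406*a^4 - 10.9537*a^3 - 7.8821*a^2 - 2.5026*a - 0.888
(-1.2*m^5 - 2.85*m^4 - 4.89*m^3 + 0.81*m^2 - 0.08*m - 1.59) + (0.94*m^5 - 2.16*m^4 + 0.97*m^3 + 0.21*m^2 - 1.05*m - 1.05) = -0.26*m^5 - 5.01*m^4 - 3.92*m^3 + 1.02*m^2 - 1.13*m - 2.64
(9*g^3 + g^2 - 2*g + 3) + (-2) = 9*g^3 + g^2 - 2*g + 1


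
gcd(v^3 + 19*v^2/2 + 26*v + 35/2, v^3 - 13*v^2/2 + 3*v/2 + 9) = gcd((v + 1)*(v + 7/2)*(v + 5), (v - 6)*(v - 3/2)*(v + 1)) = v + 1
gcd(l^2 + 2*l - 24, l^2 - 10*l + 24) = l - 4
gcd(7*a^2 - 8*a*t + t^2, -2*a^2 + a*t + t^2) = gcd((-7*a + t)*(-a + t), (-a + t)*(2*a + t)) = -a + t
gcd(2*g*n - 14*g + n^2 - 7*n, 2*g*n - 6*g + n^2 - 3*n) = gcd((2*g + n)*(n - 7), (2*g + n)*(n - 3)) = 2*g + n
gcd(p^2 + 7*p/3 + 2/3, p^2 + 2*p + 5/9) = p + 1/3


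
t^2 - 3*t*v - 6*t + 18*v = (t - 6)*(t - 3*v)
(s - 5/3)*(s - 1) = s^2 - 8*s/3 + 5/3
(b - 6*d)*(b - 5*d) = b^2 - 11*b*d + 30*d^2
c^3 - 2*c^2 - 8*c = c*(c - 4)*(c + 2)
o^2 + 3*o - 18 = (o - 3)*(o + 6)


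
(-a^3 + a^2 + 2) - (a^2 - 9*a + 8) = -a^3 + 9*a - 6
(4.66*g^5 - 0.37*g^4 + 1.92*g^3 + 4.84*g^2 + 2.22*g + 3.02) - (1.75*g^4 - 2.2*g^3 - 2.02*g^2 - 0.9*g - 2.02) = 4.66*g^5 - 2.12*g^4 + 4.12*g^3 + 6.86*g^2 + 3.12*g + 5.04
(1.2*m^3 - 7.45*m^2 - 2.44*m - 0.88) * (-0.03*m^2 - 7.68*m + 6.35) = -0.036*m^5 - 8.9925*m^4 + 64.9092*m^3 - 28.5419*m^2 - 8.7356*m - 5.588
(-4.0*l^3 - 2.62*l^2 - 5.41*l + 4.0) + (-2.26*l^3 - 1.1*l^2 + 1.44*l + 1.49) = -6.26*l^3 - 3.72*l^2 - 3.97*l + 5.49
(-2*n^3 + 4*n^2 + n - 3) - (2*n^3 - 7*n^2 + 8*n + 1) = -4*n^3 + 11*n^2 - 7*n - 4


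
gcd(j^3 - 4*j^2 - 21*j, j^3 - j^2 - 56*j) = j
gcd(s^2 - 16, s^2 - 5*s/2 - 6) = s - 4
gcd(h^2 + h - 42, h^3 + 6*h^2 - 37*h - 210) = h^2 + h - 42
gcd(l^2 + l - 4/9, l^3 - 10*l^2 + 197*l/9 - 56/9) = l - 1/3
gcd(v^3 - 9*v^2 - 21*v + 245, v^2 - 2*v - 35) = v^2 - 2*v - 35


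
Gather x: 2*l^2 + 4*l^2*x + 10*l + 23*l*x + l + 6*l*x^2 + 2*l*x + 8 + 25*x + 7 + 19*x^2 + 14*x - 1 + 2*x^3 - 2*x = 2*l^2 + 11*l + 2*x^3 + x^2*(6*l + 19) + x*(4*l^2 + 25*l + 37) + 14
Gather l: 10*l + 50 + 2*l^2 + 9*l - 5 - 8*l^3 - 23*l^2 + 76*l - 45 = -8*l^3 - 21*l^2 + 95*l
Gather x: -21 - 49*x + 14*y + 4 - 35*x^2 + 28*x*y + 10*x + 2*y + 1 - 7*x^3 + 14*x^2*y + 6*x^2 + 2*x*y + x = -7*x^3 + x^2*(14*y - 29) + x*(30*y - 38) + 16*y - 16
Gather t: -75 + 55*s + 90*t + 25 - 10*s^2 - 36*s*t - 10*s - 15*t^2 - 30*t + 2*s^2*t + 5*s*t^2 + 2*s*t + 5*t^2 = -10*s^2 + 45*s + t^2*(5*s - 10) + t*(2*s^2 - 34*s + 60) - 50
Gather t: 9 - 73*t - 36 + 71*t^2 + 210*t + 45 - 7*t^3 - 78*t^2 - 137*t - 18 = -7*t^3 - 7*t^2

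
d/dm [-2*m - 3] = -2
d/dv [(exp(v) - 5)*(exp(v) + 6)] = (2*exp(v) + 1)*exp(v)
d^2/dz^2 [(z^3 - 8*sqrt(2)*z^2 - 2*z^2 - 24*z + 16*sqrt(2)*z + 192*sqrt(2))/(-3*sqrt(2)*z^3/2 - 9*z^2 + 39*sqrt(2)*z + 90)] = 4*(2*z^6 + 11*sqrt(2)*z^6 - 48*sqrt(2)*z^5 - 6*z^5 - 492*sqrt(2)*z^4 - 132*z^4 - 4408*z^3 - 128*sqrt(2)*z^3 - 4680*z^2 + 10908*sqrt(2)*z^2 - 8640*sqrt(2)*z + 62856*z - 168672*sqrt(2) + 28560)/(3*(sqrt(2)*z^9 + 18*z^8 - 24*sqrt(2)*z^7 - 1008*z^6 - 456*sqrt(2)*z^5 + 18288*z^4 + 15904*sqrt(2)*z^3 - 89280*z^2 - 140400*sqrt(2)*z - 108000))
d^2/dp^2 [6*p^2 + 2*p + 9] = 12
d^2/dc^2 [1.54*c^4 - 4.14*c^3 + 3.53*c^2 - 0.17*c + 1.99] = 18.48*c^2 - 24.84*c + 7.06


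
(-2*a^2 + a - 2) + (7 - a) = 5 - 2*a^2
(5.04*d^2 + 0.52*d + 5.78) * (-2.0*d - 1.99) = -10.08*d^3 - 11.0696*d^2 - 12.5948*d - 11.5022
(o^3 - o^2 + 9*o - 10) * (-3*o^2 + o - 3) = -3*o^5 + 4*o^4 - 31*o^3 + 42*o^2 - 37*o + 30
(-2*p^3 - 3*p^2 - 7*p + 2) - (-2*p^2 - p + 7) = -2*p^3 - p^2 - 6*p - 5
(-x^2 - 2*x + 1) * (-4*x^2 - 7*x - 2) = 4*x^4 + 15*x^3 + 12*x^2 - 3*x - 2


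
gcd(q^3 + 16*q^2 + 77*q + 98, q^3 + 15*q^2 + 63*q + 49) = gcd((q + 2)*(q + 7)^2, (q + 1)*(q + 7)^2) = q^2 + 14*q + 49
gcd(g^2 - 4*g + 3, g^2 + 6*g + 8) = 1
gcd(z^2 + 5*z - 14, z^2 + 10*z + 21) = z + 7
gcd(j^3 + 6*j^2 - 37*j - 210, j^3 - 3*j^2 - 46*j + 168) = j^2 + j - 42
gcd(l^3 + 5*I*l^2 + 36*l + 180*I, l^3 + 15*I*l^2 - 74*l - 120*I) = l^2 + 11*I*l - 30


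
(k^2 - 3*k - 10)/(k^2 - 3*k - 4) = (-k^2 + 3*k + 10)/(-k^2 + 3*k + 4)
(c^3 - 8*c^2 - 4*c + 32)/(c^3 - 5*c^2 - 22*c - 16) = (c - 2)/(c + 1)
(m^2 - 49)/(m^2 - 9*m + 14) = (m + 7)/(m - 2)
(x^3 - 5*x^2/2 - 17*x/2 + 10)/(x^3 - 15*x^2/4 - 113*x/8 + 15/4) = 4*(x^2 - 5*x + 4)/(4*x^2 - 25*x + 6)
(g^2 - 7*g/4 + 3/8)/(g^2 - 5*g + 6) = (8*g^2 - 14*g + 3)/(8*(g^2 - 5*g + 6))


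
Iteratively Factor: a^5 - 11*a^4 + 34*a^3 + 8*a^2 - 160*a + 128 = (a - 4)*(a^4 - 7*a^3 + 6*a^2 + 32*a - 32) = (a - 4)*(a - 1)*(a^3 - 6*a^2 + 32) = (a - 4)^2*(a - 1)*(a^2 - 2*a - 8) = (a - 4)^2*(a - 1)*(a + 2)*(a - 4)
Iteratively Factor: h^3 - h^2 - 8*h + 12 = (h + 3)*(h^2 - 4*h + 4) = (h - 2)*(h + 3)*(h - 2)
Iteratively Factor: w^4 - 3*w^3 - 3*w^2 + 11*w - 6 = (w + 2)*(w^3 - 5*w^2 + 7*w - 3) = (w - 1)*(w + 2)*(w^2 - 4*w + 3) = (w - 1)^2*(w + 2)*(w - 3)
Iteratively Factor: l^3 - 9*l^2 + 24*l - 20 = (l - 5)*(l^2 - 4*l + 4) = (l - 5)*(l - 2)*(l - 2)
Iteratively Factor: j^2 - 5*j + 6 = (j - 2)*(j - 3)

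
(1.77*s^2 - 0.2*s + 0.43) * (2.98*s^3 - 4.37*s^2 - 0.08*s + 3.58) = 5.2746*s^5 - 8.3309*s^4 + 2.0138*s^3 + 4.4735*s^2 - 0.7504*s + 1.5394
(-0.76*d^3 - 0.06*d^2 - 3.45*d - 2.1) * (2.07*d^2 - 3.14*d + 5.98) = -1.5732*d^5 + 2.2622*d^4 - 11.4979*d^3 + 6.1272*d^2 - 14.037*d - 12.558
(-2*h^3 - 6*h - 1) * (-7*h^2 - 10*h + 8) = 14*h^5 + 20*h^4 + 26*h^3 + 67*h^2 - 38*h - 8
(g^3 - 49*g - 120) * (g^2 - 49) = g^5 - 98*g^3 - 120*g^2 + 2401*g + 5880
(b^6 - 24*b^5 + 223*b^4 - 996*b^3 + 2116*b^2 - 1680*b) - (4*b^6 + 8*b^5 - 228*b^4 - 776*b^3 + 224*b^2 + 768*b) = -3*b^6 - 32*b^5 + 451*b^4 - 220*b^3 + 1892*b^2 - 2448*b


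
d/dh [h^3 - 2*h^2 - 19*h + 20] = 3*h^2 - 4*h - 19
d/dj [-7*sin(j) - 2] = -7*cos(j)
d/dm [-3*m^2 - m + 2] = -6*m - 1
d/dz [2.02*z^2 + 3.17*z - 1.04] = 4.04*z + 3.17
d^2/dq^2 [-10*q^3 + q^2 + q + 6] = 2 - 60*q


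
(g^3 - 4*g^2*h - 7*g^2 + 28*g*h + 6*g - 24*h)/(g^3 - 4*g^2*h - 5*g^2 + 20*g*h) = (g^2 - 7*g + 6)/(g*(g - 5))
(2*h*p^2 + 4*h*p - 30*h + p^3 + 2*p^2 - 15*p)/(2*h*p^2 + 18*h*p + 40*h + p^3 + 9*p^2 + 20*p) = (p - 3)/(p + 4)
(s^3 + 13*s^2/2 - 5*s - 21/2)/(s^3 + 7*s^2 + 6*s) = (2*s^2 + 11*s - 21)/(2*s*(s + 6))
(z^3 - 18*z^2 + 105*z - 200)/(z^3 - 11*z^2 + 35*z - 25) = (z - 8)/(z - 1)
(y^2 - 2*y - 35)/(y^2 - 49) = (y + 5)/(y + 7)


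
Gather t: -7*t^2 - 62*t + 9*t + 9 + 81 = -7*t^2 - 53*t + 90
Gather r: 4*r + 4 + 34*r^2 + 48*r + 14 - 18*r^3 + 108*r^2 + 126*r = -18*r^3 + 142*r^2 + 178*r + 18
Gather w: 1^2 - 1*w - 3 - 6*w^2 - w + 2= -6*w^2 - 2*w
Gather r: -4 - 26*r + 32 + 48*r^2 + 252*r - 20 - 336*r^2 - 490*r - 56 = -288*r^2 - 264*r - 48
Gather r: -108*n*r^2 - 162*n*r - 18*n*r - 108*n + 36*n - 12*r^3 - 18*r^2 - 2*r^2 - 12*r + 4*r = -72*n - 12*r^3 + r^2*(-108*n - 20) + r*(-180*n - 8)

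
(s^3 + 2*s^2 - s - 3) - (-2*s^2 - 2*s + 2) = s^3 + 4*s^2 + s - 5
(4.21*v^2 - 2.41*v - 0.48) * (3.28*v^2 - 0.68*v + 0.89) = 13.8088*v^4 - 10.7676*v^3 + 3.8113*v^2 - 1.8185*v - 0.4272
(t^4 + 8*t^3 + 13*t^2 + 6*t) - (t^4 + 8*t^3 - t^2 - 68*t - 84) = 14*t^2 + 74*t + 84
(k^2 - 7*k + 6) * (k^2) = k^4 - 7*k^3 + 6*k^2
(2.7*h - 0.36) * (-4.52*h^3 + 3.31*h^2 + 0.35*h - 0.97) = -12.204*h^4 + 10.5642*h^3 - 0.2466*h^2 - 2.745*h + 0.3492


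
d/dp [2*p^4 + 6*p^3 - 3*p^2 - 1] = 2*p*(4*p^2 + 9*p - 3)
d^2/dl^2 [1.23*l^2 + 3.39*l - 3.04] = 2.46000000000000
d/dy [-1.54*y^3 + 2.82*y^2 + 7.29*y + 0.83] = -4.62*y^2 + 5.64*y + 7.29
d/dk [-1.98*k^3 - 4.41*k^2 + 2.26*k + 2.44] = -5.94*k^2 - 8.82*k + 2.26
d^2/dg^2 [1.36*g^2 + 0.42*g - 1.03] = 2.72000000000000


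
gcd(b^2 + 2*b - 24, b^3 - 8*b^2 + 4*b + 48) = b - 4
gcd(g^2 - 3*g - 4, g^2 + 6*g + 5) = g + 1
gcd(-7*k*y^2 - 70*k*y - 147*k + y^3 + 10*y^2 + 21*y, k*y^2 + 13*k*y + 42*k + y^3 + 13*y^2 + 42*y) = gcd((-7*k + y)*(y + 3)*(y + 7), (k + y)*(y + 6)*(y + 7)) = y + 7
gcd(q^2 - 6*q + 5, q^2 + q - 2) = q - 1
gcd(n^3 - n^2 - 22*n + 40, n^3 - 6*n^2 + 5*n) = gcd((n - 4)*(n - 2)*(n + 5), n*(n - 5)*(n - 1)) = 1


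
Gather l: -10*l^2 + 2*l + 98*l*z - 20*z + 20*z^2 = -10*l^2 + l*(98*z + 2) + 20*z^2 - 20*z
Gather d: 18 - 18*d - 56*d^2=-56*d^2 - 18*d + 18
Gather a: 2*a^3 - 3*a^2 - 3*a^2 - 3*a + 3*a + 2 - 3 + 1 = 2*a^3 - 6*a^2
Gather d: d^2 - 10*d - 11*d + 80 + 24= d^2 - 21*d + 104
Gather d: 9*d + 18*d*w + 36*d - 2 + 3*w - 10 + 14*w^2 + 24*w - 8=d*(18*w + 45) + 14*w^2 + 27*w - 20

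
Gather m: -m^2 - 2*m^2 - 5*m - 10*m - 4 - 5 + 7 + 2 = -3*m^2 - 15*m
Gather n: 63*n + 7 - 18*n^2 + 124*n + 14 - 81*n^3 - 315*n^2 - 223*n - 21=-81*n^3 - 333*n^2 - 36*n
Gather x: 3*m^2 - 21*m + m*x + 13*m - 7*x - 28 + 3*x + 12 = 3*m^2 - 8*m + x*(m - 4) - 16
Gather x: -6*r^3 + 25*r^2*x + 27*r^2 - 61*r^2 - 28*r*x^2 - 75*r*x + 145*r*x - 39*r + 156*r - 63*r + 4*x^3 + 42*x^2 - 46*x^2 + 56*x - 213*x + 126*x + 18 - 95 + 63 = -6*r^3 - 34*r^2 + 54*r + 4*x^3 + x^2*(-28*r - 4) + x*(25*r^2 + 70*r - 31) - 14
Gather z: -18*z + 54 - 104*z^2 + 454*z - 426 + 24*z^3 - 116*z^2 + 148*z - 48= 24*z^3 - 220*z^2 + 584*z - 420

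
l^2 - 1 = (l - 1)*(l + 1)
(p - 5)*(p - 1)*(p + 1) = p^3 - 5*p^2 - p + 5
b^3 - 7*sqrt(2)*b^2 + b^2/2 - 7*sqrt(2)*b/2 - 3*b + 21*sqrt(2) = (b - 3/2)*(b + 2)*(b - 7*sqrt(2))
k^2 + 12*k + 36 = (k + 6)^2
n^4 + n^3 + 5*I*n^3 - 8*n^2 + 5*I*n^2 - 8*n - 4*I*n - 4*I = (n + 1)*(n + I)*(n + 2*I)^2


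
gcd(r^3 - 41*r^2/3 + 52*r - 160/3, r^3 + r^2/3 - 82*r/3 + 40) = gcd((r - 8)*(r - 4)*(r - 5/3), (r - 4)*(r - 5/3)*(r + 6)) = r^2 - 17*r/3 + 20/3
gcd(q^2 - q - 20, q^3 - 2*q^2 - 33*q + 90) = q - 5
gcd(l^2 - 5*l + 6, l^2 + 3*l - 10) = l - 2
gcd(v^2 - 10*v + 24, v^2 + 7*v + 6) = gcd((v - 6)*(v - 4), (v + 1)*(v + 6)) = 1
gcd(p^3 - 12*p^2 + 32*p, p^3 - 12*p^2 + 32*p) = p^3 - 12*p^2 + 32*p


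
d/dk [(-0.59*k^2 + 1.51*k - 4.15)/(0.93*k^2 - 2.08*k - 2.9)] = (-0.1771*k^2 + 11.141*k - 13.011)/(0.8649*k^4 - 3.8688*k^3 - 1.0676*k^2 + 12.064*k + 8.41)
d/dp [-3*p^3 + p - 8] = 1 - 9*p^2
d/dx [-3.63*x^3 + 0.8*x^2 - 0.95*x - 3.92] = -10.89*x^2 + 1.6*x - 0.95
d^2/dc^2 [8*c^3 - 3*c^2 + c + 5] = 48*c - 6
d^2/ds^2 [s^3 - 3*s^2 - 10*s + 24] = 6*s - 6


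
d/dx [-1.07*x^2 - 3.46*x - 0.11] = -2.14*x - 3.46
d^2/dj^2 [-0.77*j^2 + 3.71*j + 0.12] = -1.54000000000000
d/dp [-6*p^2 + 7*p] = 7 - 12*p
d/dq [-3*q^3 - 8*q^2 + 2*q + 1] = -9*q^2 - 16*q + 2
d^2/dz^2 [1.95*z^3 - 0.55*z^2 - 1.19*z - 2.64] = 11.7*z - 1.1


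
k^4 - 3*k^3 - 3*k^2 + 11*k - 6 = (k - 3)*(k - 1)^2*(k + 2)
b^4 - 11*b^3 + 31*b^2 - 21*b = b*(b - 7)*(b - 3)*(b - 1)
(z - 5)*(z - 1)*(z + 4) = z^3 - 2*z^2 - 19*z + 20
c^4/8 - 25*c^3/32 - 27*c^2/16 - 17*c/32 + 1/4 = (c/4 + 1/4)*(c/2 + 1/2)*(c - 8)*(c - 1/4)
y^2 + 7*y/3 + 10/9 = (y + 2/3)*(y + 5/3)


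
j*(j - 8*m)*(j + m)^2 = j^4 - 6*j^3*m - 15*j^2*m^2 - 8*j*m^3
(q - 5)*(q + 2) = q^2 - 3*q - 10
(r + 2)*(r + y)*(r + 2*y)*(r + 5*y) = r^4 + 8*r^3*y + 2*r^3 + 17*r^2*y^2 + 16*r^2*y + 10*r*y^3 + 34*r*y^2 + 20*y^3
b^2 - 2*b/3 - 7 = (b - 3)*(b + 7/3)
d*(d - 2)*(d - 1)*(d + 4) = d^4 + d^3 - 10*d^2 + 8*d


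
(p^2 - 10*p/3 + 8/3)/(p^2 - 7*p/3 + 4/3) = (p - 2)/(p - 1)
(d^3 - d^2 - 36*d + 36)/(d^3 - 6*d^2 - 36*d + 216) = (d - 1)/(d - 6)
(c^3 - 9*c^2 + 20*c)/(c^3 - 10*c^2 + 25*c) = (c - 4)/(c - 5)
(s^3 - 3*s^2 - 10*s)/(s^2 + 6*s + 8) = s*(s - 5)/(s + 4)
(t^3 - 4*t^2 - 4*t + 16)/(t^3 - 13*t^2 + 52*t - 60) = (t^2 - 2*t - 8)/(t^2 - 11*t + 30)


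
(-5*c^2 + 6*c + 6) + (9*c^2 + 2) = 4*c^2 + 6*c + 8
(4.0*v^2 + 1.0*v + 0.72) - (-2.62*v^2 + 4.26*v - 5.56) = 6.62*v^2 - 3.26*v + 6.28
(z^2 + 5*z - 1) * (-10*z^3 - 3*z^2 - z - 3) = -10*z^5 - 53*z^4 - 6*z^3 - 5*z^2 - 14*z + 3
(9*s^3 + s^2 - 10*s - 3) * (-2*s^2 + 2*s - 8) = -18*s^5 + 16*s^4 - 50*s^3 - 22*s^2 + 74*s + 24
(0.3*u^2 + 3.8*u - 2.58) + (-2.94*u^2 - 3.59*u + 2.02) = -2.64*u^2 + 0.21*u - 0.56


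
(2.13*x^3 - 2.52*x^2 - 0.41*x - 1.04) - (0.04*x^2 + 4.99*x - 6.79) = 2.13*x^3 - 2.56*x^2 - 5.4*x + 5.75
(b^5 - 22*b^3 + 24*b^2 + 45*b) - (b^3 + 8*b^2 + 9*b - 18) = b^5 - 23*b^3 + 16*b^2 + 36*b + 18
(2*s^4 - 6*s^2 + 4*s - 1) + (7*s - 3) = 2*s^4 - 6*s^2 + 11*s - 4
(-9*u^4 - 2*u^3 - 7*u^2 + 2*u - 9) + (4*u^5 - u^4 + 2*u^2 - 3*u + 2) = 4*u^5 - 10*u^4 - 2*u^3 - 5*u^2 - u - 7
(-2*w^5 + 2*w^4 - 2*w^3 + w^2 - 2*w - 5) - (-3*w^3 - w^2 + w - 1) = -2*w^5 + 2*w^4 + w^3 + 2*w^2 - 3*w - 4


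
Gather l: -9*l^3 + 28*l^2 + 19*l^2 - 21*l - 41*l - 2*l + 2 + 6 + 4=-9*l^3 + 47*l^2 - 64*l + 12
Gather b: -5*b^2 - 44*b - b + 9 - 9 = -5*b^2 - 45*b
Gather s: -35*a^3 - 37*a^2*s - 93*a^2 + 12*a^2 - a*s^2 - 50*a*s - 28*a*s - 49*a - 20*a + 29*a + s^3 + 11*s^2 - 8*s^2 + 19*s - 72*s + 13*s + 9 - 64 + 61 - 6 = -35*a^3 - 81*a^2 - 40*a + s^3 + s^2*(3 - a) + s*(-37*a^2 - 78*a - 40)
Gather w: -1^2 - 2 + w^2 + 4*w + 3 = w^2 + 4*w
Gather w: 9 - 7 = 2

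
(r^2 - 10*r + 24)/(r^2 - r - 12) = (r - 6)/(r + 3)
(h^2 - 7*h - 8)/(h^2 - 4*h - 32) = (h + 1)/(h + 4)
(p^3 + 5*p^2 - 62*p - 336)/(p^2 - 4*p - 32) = (p^2 + 13*p + 42)/(p + 4)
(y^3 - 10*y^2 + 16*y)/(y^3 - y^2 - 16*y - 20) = y*(-y^2 + 10*y - 16)/(-y^3 + y^2 + 16*y + 20)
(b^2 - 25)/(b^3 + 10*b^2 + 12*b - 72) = (b^2 - 25)/(b^3 + 10*b^2 + 12*b - 72)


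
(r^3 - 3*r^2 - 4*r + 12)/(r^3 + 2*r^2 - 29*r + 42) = (r + 2)/(r + 7)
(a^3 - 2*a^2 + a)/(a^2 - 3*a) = (a^2 - 2*a + 1)/(a - 3)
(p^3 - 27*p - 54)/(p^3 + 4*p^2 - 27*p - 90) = (p^2 - 3*p - 18)/(p^2 + p - 30)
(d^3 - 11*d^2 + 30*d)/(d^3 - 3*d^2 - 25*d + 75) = d*(d - 6)/(d^2 + 2*d - 15)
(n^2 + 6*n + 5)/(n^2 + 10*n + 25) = (n + 1)/(n + 5)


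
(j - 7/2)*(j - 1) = j^2 - 9*j/2 + 7/2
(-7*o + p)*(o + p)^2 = -7*o^3 - 13*o^2*p - 5*o*p^2 + p^3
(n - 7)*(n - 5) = n^2 - 12*n + 35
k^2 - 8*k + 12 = (k - 6)*(k - 2)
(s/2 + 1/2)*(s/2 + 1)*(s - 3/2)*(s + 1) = s^4/4 + 5*s^3/8 - s^2/4 - 11*s/8 - 3/4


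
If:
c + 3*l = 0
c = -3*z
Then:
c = -3*z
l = z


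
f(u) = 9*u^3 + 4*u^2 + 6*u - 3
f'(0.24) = 9.48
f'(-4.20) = 448.68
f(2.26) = 134.88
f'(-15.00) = 5961.00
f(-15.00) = -29568.00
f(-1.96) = -67.16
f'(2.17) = 150.50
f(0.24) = -1.21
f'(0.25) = 9.69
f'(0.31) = 11.07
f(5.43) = 1588.45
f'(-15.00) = 5961.00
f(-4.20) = -624.43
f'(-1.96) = 94.04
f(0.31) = -0.49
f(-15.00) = -29568.00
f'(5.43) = 845.53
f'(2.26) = 161.99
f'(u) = 27*u^2 + 8*u + 6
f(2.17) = 120.82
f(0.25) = -1.11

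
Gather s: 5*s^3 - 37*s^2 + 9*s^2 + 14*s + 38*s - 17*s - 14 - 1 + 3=5*s^3 - 28*s^2 + 35*s - 12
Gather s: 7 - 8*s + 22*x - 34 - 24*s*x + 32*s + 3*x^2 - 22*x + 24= s*(24 - 24*x) + 3*x^2 - 3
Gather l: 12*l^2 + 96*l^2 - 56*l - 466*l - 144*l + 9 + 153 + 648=108*l^2 - 666*l + 810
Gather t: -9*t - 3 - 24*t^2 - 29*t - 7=-24*t^2 - 38*t - 10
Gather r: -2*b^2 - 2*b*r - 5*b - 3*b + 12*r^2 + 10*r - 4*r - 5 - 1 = -2*b^2 - 8*b + 12*r^2 + r*(6 - 2*b) - 6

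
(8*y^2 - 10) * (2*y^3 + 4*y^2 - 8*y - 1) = 16*y^5 + 32*y^4 - 84*y^3 - 48*y^2 + 80*y + 10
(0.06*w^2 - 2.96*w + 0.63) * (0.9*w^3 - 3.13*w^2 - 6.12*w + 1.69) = 0.054*w^5 - 2.8518*w^4 + 9.4646*w^3 + 16.2447*w^2 - 8.858*w + 1.0647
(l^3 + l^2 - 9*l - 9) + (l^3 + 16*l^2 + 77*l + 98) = 2*l^3 + 17*l^2 + 68*l + 89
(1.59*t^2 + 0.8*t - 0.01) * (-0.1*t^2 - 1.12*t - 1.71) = -0.159*t^4 - 1.8608*t^3 - 3.6139*t^2 - 1.3568*t + 0.0171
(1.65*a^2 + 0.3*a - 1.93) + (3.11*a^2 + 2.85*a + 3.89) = 4.76*a^2 + 3.15*a + 1.96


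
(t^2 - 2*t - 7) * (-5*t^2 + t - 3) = -5*t^4 + 11*t^3 + 30*t^2 - t + 21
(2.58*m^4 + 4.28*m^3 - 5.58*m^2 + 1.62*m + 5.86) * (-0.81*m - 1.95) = -2.0898*m^5 - 8.4978*m^4 - 3.8262*m^3 + 9.5688*m^2 - 7.9056*m - 11.427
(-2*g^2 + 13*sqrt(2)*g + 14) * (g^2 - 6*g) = -2*g^4 + 12*g^3 + 13*sqrt(2)*g^3 - 78*sqrt(2)*g^2 + 14*g^2 - 84*g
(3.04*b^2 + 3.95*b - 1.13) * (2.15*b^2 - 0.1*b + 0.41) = 6.536*b^4 + 8.1885*b^3 - 1.5781*b^2 + 1.7325*b - 0.4633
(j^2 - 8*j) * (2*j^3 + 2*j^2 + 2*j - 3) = 2*j^5 - 14*j^4 - 14*j^3 - 19*j^2 + 24*j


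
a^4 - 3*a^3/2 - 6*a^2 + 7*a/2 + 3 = (a - 3)*(a - 1)*(a + 1/2)*(a + 2)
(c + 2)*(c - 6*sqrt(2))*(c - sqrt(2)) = c^3 - 7*sqrt(2)*c^2 + 2*c^2 - 14*sqrt(2)*c + 12*c + 24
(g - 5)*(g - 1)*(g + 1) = g^3 - 5*g^2 - g + 5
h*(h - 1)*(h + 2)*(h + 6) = h^4 + 7*h^3 + 4*h^2 - 12*h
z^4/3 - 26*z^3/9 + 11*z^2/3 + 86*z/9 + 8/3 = (z/3 + 1/3)*(z - 6)*(z - 4)*(z + 1/3)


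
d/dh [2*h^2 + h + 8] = 4*h + 1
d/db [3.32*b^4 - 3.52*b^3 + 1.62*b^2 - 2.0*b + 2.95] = 13.28*b^3 - 10.56*b^2 + 3.24*b - 2.0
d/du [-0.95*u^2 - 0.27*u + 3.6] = -1.9*u - 0.27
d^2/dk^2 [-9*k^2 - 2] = -18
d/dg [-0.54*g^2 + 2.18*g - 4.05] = 2.18 - 1.08*g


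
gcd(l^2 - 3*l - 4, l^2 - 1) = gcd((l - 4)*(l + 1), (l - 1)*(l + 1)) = l + 1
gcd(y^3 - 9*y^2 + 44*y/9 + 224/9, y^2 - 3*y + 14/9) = y - 7/3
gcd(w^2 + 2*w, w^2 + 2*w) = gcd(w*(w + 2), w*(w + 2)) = w^2 + 2*w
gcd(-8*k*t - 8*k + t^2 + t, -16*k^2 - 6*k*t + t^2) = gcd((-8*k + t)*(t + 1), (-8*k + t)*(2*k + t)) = -8*k + t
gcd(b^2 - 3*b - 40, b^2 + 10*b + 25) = b + 5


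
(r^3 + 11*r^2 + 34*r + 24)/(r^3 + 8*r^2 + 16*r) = (r^2 + 7*r + 6)/(r*(r + 4))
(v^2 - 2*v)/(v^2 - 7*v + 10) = v/(v - 5)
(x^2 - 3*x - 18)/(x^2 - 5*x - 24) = (x - 6)/(x - 8)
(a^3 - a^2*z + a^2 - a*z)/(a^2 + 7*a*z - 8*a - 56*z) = a*(a^2 - a*z + a - z)/(a^2 + 7*a*z - 8*a - 56*z)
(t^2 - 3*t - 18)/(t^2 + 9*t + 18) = (t - 6)/(t + 6)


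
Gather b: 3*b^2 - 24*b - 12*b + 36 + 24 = 3*b^2 - 36*b + 60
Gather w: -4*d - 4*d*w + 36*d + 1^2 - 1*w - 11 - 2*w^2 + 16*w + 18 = 32*d - 2*w^2 + w*(15 - 4*d) + 8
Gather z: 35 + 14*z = 14*z + 35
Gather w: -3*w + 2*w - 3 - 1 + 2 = -w - 2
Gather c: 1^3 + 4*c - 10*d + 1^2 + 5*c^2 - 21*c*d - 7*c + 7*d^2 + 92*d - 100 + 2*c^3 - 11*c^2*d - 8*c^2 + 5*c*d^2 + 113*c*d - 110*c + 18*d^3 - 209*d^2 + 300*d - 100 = 2*c^3 + c^2*(-11*d - 3) + c*(5*d^2 + 92*d - 113) + 18*d^3 - 202*d^2 + 382*d - 198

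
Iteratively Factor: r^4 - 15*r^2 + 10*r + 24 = (r - 2)*(r^3 + 2*r^2 - 11*r - 12) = (r - 3)*(r - 2)*(r^2 + 5*r + 4) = (r - 3)*(r - 2)*(r + 4)*(r + 1)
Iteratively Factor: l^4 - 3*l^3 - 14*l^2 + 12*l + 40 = (l + 2)*(l^3 - 5*l^2 - 4*l + 20) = (l + 2)^2*(l^2 - 7*l + 10) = (l - 2)*(l + 2)^2*(l - 5)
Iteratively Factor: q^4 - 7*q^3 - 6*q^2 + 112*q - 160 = (q - 4)*(q^3 - 3*q^2 - 18*q + 40) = (q - 4)*(q - 2)*(q^2 - q - 20) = (q - 4)*(q - 2)*(q + 4)*(q - 5)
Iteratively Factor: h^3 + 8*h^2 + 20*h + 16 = (h + 4)*(h^2 + 4*h + 4) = (h + 2)*(h + 4)*(h + 2)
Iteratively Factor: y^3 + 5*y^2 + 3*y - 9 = (y + 3)*(y^2 + 2*y - 3) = (y + 3)^2*(y - 1)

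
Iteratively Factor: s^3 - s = (s + 1)*(s^2 - s) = (s - 1)*(s + 1)*(s)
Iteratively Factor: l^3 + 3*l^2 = (l)*(l^2 + 3*l) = l^2*(l + 3)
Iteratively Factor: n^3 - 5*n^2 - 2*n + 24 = (n + 2)*(n^2 - 7*n + 12) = (n - 4)*(n + 2)*(n - 3)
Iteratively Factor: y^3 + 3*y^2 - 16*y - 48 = (y - 4)*(y^2 + 7*y + 12) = (y - 4)*(y + 4)*(y + 3)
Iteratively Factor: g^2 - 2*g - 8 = (g - 4)*(g + 2)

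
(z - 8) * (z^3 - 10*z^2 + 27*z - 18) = z^4 - 18*z^3 + 107*z^2 - 234*z + 144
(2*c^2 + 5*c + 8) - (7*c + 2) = 2*c^2 - 2*c + 6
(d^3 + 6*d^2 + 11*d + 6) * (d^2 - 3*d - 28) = d^5 + 3*d^4 - 35*d^3 - 195*d^2 - 326*d - 168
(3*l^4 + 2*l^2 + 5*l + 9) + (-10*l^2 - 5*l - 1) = 3*l^4 - 8*l^2 + 8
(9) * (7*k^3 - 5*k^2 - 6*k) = 63*k^3 - 45*k^2 - 54*k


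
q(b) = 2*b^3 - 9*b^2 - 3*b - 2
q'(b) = 6*b^2 - 18*b - 3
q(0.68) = -7.57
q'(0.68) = -12.47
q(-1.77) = -35.98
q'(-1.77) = 47.66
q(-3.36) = -169.39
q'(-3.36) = 125.22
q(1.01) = -12.15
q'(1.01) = -15.06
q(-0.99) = -9.79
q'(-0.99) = 20.70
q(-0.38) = -2.27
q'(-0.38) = 4.71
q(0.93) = -10.97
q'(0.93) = -14.55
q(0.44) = -4.89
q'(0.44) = -9.76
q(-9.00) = -2162.00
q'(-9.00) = 645.00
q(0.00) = -2.00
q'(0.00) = -3.00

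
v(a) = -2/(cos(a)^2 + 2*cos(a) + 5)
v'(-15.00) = 0.04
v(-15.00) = -0.49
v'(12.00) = 0.07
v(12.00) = -0.27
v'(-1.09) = 0.14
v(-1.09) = -0.33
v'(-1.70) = 0.15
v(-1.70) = -0.42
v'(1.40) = -0.16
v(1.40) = -0.37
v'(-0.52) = 0.07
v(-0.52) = -0.27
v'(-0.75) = 0.10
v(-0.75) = -0.29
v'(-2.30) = 0.06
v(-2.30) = -0.49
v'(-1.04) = 0.13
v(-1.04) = -0.32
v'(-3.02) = 0.00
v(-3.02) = -0.50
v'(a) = -2*(2*sin(a)*cos(a) + 2*sin(a))/(cos(a)^2 + 2*cos(a) + 5)^2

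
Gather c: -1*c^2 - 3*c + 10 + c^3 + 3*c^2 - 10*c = c^3 + 2*c^2 - 13*c + 10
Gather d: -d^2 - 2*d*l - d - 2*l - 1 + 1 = -d^2 + d*(-2*l - 1) - 2*l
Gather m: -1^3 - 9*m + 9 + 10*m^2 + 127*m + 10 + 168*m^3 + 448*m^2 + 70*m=168*m^3 + 458*m^2 + 188*m + 18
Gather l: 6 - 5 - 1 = 0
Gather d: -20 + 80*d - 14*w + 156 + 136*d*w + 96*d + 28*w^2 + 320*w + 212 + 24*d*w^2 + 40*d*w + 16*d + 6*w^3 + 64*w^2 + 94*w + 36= d*(24*w^2 + 176*w + 192) + 6*w^3 + 92*w^2 + 400*w + 384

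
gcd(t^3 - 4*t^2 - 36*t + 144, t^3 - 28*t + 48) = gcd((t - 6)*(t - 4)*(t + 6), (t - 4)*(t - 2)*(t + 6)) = t^2 + 2*t - 24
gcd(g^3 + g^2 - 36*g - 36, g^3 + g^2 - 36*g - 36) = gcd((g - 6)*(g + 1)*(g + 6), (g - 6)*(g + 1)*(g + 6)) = g^3 + g^2 - 36*g - 36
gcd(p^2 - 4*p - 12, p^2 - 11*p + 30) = p - 6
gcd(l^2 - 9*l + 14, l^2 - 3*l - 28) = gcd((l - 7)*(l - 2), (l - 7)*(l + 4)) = l - 7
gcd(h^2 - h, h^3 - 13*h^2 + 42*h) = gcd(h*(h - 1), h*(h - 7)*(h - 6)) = h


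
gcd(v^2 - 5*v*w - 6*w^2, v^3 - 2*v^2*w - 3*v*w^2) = v + w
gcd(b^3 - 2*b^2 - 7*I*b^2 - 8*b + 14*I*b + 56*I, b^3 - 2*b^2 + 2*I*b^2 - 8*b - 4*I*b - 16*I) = b^2 - 2*b - 8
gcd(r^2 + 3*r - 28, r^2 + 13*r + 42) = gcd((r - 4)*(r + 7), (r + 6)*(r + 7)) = r + 7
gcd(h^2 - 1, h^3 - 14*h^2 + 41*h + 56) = h + 1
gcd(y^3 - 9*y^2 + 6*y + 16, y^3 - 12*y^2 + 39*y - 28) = 1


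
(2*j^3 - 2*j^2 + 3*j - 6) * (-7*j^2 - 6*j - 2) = -14*j^5 + 2*j^4 - 13*j^3 + 28*j^2 + 30*j + 12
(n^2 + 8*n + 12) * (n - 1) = n^3 + 7*n^2 + 4*n - 12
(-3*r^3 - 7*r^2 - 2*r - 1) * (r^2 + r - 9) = -3*r^5 - 10*r^4 + 18*r^3 + 60*r^2 + 17*r + 9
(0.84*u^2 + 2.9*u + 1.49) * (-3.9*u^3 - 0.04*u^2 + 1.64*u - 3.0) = -3.276*u^5 - 11.3436*u^4 - 4.5494*u^3 + 2.1764*u^2 - 6.2564*u - 4.47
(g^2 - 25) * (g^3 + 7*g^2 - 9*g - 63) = g^5 + 7*g^4 - 34*g^3 - 238*g^2 + 225*g + 1575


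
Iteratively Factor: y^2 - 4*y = (y)*(y - 4)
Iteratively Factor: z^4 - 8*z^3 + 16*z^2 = (z - 4)*(z^3 - 4*z^2) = z*(z - 4)*(z^2 - 4*z) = z*(z - 4)^2*(z)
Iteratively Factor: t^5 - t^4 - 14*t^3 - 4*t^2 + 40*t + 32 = (t + 2)*(t^4 - 3*t^3 - 8*t^2 + 12*t + 16) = (t + 1)*(t + 2)*(t^3 - 4*t^2 - 4*t + 16) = (t - 4)*(t + 1)*(t + 2)*(t^2 - 4) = (t - 4)*(t + 1)*(t + 2)^2*(t - 2)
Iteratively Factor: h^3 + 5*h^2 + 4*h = (h + 1)*(h^2 + 4*h) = (h + 1)*(h + 4)*(h)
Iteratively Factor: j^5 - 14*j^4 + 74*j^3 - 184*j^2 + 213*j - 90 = (j - 3)*(j^4 - 11*j^3 + 41*j^2 - 61*j + 30) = (j - 5)*(j - 3)*(j^3 - 6*j^2 + 11*j - 6) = (j - 5)*(j - 3)^2*(j^2 - 3*j + 2) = (j - 5)*(j - 3)^2*(j - 2)*(j - 1)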